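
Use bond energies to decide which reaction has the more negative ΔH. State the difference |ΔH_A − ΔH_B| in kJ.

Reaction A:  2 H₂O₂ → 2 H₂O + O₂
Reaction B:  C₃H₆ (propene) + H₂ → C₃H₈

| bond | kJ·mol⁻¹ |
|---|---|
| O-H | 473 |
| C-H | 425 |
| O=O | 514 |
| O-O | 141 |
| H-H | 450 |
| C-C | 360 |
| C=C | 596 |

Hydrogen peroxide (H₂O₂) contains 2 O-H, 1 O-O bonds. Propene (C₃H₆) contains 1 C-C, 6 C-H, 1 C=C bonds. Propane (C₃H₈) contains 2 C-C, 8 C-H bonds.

Reaction A:
  Bonds broken (reactants):
    O-H: 4 × 473 = 1892
    O-O: 2 × 141 = 282
    Σ(broken) = 2174 kJ
  Bonds formed (products):
    O-H: 4 × 473 = 1892
    O=O: 1 × 514 = 514
    Σ(formed) = 2406 kJ
  ΔH_A = 2174 − 2406 = −232 kJ
Reaction B:
  Bonds broken (reactants):
    C-C: 1 × 360 = 360
    C-H: 6 × 425 = 2550
    C=C: 1 × 596 = 596
    H-H: 1 × 450 = 450
    Σ(broken) = 3956 kJ
  Bonds formed (products):
    C-C: 2 × 360 = 720
    C-H: 8 × 425 = 3400
    Σ(formed) = 4120 kJ
  ΔH_B = 3956 − 4120 = −164 kJ
ΔH_A − ΔH_B = −68 kJ, so reaction A has the more negative ΔH; |ΔH_A − ΔH_B| = 68 kJ.

Reaction A, by 68 kJ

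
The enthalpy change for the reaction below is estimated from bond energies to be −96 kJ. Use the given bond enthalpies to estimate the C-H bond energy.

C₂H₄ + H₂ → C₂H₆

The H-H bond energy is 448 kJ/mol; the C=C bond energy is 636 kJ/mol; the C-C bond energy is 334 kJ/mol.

D(C-H) ≈ 423 kJ/mol

Let D be the C-H bond energy.
Σ(broken) = 4×D + 1×636 + 1×448 = 1084 + 4D
Σ(formed) = 1×334 + 6×D = 334 + 6D
ΔH = Σ(broken) − Σ(formed) = (1084 + 4D) − (334 + 6D) = +750 − 2D
Setting this equal to −96 kJ gives 2D = 846, so D = 423 kJ/mol.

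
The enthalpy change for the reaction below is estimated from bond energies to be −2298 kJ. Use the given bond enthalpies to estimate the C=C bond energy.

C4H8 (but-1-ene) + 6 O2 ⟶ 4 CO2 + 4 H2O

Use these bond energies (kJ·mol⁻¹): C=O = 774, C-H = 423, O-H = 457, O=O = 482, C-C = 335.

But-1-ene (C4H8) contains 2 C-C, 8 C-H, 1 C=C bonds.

Let D be the C=C bond energy.
Σ(broken) = 2×335 + 8×423 + 1×D + 6×482 = 6946 + D
Σ(formed) = 8×774 + 8×457 = 9848
ΔH = Σ(broken) − Σ(formed) = (6946 + D) − (9848) = −2902 + D
Setting this equal to −2298 kJ gives D = 604 kJ/mol.

D(C=C) ≈ 604 kJ/mol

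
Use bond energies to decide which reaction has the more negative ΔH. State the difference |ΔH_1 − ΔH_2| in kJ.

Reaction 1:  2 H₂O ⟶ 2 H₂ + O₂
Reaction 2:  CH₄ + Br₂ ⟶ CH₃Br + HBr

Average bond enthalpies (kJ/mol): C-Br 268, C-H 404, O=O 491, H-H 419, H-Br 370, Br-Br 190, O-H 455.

Reaction 2, by 535 kJ

Reaction 1:
  Bonds broken (reactants):
    O-H: 4 × 455 = 1820
    Σ(broken) = 1820 kJ
  Bonds formed (products):
    H-H: 2 × 419 = 838
    O=O: 1 × 491 = 491
    Σ(formed) = 1329 kJ
  ΔH_1 = 1820 − 1329 = +491 kJ
Reaction 2:
  Bonds broken (reactants):
    Br-Br: 1 × 190 = 190
    C-H: 4 × 404 = 1616
    Σ(broken) = 1806 kJ
  Bonds formed (products):
    C-Br: 1 × 268 = 268
    C-H: 3 × 404 = 1212
    H-Br: 1 × 370 = 370
    Σ(formed) = 1850 kJ
  ΔH_2 = 1806 − 1850 = −44 kJ
ΔH_1 − ΔH_2 = +535 kJ, so reaction 2 has the more negative ΔH; |ΔH_1 − ΔH_2| = 535 kJ.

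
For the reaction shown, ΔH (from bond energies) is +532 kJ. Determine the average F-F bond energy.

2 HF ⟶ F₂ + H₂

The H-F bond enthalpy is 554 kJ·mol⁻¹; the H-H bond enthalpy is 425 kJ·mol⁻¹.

D(F-F) ≈ 151 kJ/mol

Let D be the F-F bond energy.
Σ(broken) = 2×554 = 1108
Σ(formed) = 1×D + 1×425 = 425 + D
ΔH = Σ(broken) − Σ(formed) = (1108) − (425 + D) = +683 − D
Setting this equal to +532 kJ gives D = 151 kJ/mol.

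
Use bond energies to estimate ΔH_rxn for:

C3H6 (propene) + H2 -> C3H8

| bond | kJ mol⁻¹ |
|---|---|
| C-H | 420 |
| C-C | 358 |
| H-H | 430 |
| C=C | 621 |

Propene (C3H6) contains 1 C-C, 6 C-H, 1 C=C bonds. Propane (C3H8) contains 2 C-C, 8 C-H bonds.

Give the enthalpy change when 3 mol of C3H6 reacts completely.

Bonds broken (reactants):
  C-C: 1 × 358 = 358
  C-H: 6 × 420 = 2520
  C=C: 1 × 621 = 621
  H-H: 1 × 430 = 430
  Σ(broken) = 3929 kJ
Bonds formed (products):
  C-C: 2 × 358 = 716
  C-H: 8 × 420 = 3360
  Σ(formed) = 4076 kJ
ΔH = Σ(broken) − Σ(formed) = 3929 − 4076 = −147 kJ
For 3× the reaction as written: 3 × (−147) = −441 kJ

ΔH = −441 kJ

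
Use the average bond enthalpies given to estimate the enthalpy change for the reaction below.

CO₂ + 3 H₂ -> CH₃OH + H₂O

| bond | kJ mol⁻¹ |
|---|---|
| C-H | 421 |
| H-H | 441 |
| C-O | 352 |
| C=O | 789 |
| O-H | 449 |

ΔH ≈ −61 kJ

Bonds broken (reactants):
  C=O: 2 × 789 = 1578
  H-H: 3 × 441 = 1323
  Σ(broken) = 2901 kJ
Bonds formed (products):
  C-H: 3 × 421 = 1263
  C-O: 1 × 352 = 352
  O-H: 3 × 449 = 1347
  Σ(formed) = 2962 kJ
ΔH = Σ(broken) − Σ(formed) = 2901 − 2962 = −61 kJ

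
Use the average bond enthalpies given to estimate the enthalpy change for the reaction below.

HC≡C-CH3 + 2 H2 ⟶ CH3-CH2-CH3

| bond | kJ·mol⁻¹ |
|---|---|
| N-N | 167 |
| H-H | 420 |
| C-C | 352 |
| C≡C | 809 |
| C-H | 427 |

ΔH ≈ −411 kJ

Bonds broken (reactants):
  C≡C: 1 × 809 = 809
  C-C: 1 × 352 = 352
  C-H: 4 × 427 = 1708
  H-H: 2 × 420 = 840
  Σ(broken) = 3709 kJ
Bonds formed (products):
  C-C: 2 × 352 = 704
  C-H: 8 × 427 = 3416
  Σ(formed) = 4120 kJ
ΔH = Σ(broken) − Σ(formed) = 3709 − 4120 = −411 kJ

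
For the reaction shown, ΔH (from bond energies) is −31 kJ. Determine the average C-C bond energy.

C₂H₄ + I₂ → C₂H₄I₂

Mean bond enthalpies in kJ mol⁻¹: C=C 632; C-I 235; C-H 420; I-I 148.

Let D be the C-C bond energy.
Σ(broken) = 4×420 + 1×632 + 1×148 = 2460
Σ(formed) = 1×D + 4×420 + 2×235 = 2150 + D
ΔH = Σ(broken) − Σ(formed) = (2460) − (2150 + D) = +310 − D
Setting this equal to −31 kJ gives D = 341 kJ/mol.

D(C-C) ≈ 341 kJ/mol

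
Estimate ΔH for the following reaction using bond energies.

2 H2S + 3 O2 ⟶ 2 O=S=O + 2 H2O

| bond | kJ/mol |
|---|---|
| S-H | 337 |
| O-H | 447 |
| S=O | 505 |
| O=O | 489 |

Bonds broken (reactants):
  O=O: 3 × 489 = 1467
  S-H: 4 × 337 = 1348
  Σ(broken) = 2815 kJ
Bonds formed (products):
  O-H: 4 × 447 = 1788
  S=O: 4 × 505 = 2020
  Σ(formed) = 3808 kJ
ΔH = Σ(broken) − Σ(formed) = 2815 − 3808 = −993 kJ

ΔH ≈ −993 kJ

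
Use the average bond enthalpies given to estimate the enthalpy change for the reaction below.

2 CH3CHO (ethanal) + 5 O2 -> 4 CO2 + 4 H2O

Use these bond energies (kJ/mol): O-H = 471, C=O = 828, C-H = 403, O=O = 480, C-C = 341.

Bonds broken (reactants):
  C-C: 2 × 341 = 682
  C-H: 8 × 403 = 3224
  C=O: 2 × 828 = 1656
  O=O: 5 × 480 = 2400
  Σ(broken) = 7962 kJ
Bonds formed (products):
  C=O: 8 × 828 = 6624
  O-H: 8 × 471 = 3768
  Σ(formed) = 10392 kJ
ΔH = Σ(broken) − Σ(formed) = 7962 − 10392 = −2430 kJ

ΔH ≈ −2430 kJ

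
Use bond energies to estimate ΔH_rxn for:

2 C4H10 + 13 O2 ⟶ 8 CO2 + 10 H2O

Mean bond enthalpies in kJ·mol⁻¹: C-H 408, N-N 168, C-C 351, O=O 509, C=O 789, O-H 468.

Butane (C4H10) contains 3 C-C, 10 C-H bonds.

Bonds broken (reactants):
  C-C: 6 × 351 = 2106
  C-H: 20 × 408 = 8160
  O=O: 13 × 509 = 6617
  Σ(broken) = 16883 kJ
Bonds formed (products):
  C=O: 16 × 789 = 12624
  O-H: 20 × 468 = 9360
  Σ(formed) = 21984 kJ
ΔH = Σ(broken) − Σ(formed) = 16883 − 21984 = −5101 kJ

ΔH ≈ −5101 kJ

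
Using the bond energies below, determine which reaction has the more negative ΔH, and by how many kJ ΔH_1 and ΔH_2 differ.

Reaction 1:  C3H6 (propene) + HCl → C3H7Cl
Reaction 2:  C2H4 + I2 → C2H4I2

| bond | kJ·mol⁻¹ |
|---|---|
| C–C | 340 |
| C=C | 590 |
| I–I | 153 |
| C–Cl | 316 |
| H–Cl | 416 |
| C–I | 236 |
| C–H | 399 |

Reaction 1:
  Bonds broken (reactants):
    C–C: 1 × 340 = 340
    C–H: 6 × 399 = 2394
    C=C: 1 × 590 = 590
    H–Cl: 1 × 416 = 416
    Σ(broken) = 3740 kJ
  Bonds formed (products):
    C–C: 2 × 340 = 680
    C–Cl: 1 × 316 = 316
    C–H: 7 × 399 = 2793
    Σ(formed) = 3789 kJ
  ΔH_1 = 3740 − 3789 = −49 kJ
Reaction 2:
  Bonds broken (reactants):
    C–H: 4 × 399 = 1596
    C=C: 1 × 590 = 590
    I–I: 1 × 153 = 153
    Σ(broken) = 2339 kJ
  Bonds formed (products):
    C–C: 1 × 340 = 340
    C–H: 4 × 399 = 1596
    C–I: 2 × 236 = 472
    Σ(formed) = 2408 kJ
  ΔH_2 = 2339 − 2408 = −69 kJ
ΔH_1 − ΔH_2 = +20 kJ, so reaction 2 has the more negative ΔH; |ΔH_1 − ΔH_2| = 20 kJ.

Reaction 2, by 20 kJ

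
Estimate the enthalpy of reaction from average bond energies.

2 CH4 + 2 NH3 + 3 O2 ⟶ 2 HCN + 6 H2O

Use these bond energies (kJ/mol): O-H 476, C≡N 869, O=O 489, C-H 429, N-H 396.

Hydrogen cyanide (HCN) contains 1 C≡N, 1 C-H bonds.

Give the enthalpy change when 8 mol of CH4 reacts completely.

Bonds broken (reactants):
  C-H: 8 × 429 = 3432
  N-H: 6 × 396 = 2376
  O=O: 3 × 489 = 1467
  Σ(broken) = 7275 kJ
Bonds formed (products):
  C≡N: 2 × 869 = 1738
  C-H: 2 × 429 = 858
  O-H: 12 × 476 = 5712
  Σ(formed) = 8308 kJ
ΔH = Σ(broken) − Σ(formed) = 7275 − 8308 = −1033 kJ
For 4× the reaction as written: 4 × (−1033) = −4132 kJ

ΔH = −4132 kJ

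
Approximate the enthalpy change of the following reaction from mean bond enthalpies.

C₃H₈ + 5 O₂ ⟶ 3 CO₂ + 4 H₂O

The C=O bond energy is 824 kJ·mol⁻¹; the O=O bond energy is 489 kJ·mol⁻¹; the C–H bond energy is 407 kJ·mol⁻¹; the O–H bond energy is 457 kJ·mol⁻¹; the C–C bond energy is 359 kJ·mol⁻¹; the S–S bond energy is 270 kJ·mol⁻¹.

Bonds broken (reactants):
  C–C: 2 × 359 = 718
  C–H: 8 × 407 = 3256
  O=O: 5 × 489 = 2445
  Σ(broken) = 6419 kJ
Bonds formed (products):
  C=O: 6 × 824 = 4944
  O–H: 8 × 457 = 3656
  Σ(formed) = 8600 kJ
ΔH = Σ(broken) − Σ(formed) = 6419 − 8600 = −2181 kJ

ΔH ≈ −2181 kJ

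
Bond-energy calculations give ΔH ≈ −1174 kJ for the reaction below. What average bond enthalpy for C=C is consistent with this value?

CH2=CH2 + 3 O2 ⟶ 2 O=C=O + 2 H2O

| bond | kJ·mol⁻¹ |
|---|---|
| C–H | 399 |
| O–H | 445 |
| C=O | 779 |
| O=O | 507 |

Let D be the C=C bond energy.
Σ(broken) = 4×399 + 1×D + 3×507 = 3117 + D
Σ(formed) = 4×779 + 4×445 = 4896
ΔH = Σ(broken) − Σ(formed) = (3117 + D) − (4896) = −1779 + D
Setting this equal to −1174 kJ gives D = 605 kJ/mol.

D(C=C) ≈ 605 kJ/mol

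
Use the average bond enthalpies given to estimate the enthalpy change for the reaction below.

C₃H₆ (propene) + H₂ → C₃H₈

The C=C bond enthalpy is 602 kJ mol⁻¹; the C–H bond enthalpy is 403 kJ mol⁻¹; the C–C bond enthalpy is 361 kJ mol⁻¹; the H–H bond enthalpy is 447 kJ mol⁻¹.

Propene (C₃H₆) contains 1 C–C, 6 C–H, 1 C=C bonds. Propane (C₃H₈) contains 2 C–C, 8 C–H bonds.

Bonds broken (reactants):
  C–C: 1 × 361 = 361
  C–H: 6 × 403 = 2418
  C=C: 1 × 602 = 602
  H–H: 1 × 447 = 447
  Σ(broken) = 3828 kJ
Bonds formed (products):
  C–C: 2 × 361 = 722
  C–H: 8 × 403 = 3224
  Σ(formed) = 3946 kJ
ΔH = Σ(broken) − Σ(formed) = 3828 − 3946 = −118 kJ

ΔH ≈ −118 kJ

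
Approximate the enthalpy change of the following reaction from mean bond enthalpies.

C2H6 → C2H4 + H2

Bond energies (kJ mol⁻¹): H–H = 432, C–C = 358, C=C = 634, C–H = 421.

Bonds broken (reactants):
  C–C: 1 × 358 = 358
  C–H: 6 × 421 = 2526
  Σ(broken) = 2884 kJ
Bonds formed (products):
  C–H: 4 × 421 = 1684
  C=C: 1 × 634 = 634
  H–H: 1 × 432 = 432
  Σ(formed) = 2750 kJ
ΔH = Σ(broken) − Σ(formed) = 2884 − 2750 = +134 kJ

ΔH ≈ +134 kJ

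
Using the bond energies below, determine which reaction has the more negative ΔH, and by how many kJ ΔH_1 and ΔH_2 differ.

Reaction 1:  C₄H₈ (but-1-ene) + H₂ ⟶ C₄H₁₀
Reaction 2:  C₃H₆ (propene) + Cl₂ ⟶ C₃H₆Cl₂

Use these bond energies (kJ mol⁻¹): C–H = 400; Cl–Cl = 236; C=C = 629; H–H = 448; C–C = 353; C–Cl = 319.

Reaction 1:
  Bonds broken (reactants):
    C–C: 2 × 353 = 706
    C–H: 8 × 400 = 3200
    C=C: 1 × 629 = 629
    H–H: 1 × 448 = 448
    Σ(broken) = 4983 kJ
  Bonds formed (products):
    C–C: 3 × 353 = 1059
    C–H: 10 × 400 = 4000
    Σ(formed) = 5059 kJ
  ΔH_1 = 4983 − 5059 = −76 kJ
Reaction 2:
  Bonds broken (reactants):
    C–C: 1 × 353 = 353
    C–H: 6 × 400 = 2400
    C=C: 1 × 629 = 629
    Cl–Cl: 1 × 236 = 236
    Σ(broken) = 3618 kJ
  Bonds formed (products):
    C–C: 2 × 353 = 706
    C–Cl: 2 × 319 = 638
    C–H: 6 × 400 = 2400
    Σ(formed) = 3744 kJ
  ΔH_2 = 3618 − 3744 = −126 kJ
ΔH_1 − ΔH_2 = +50 kJ, so reaction 2 has the more negative ΔH; |ΔH_1 − ΔH_2| = 50 kJ.

Reaction 2, by 50 kJ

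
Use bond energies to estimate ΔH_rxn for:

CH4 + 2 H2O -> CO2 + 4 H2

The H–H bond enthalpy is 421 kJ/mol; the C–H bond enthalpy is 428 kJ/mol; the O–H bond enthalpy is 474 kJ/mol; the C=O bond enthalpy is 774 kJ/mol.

ΔH ≈ +376 kJ

Bonds broken (reactants):
  C–H: 4 × 428 = 1712
  O–H: 4 × 474 = 1896
  Σ(broken) = 3608 kJ
Bonds formed (products):
  C=O: 2 × 774 = 1548
  H–H: 4 × 421 = 1684
  Σ(formed) = 3232 kJ
ΔH = Σ(broken) − Σ(formed) = 3608 − 3232 = +376 kJ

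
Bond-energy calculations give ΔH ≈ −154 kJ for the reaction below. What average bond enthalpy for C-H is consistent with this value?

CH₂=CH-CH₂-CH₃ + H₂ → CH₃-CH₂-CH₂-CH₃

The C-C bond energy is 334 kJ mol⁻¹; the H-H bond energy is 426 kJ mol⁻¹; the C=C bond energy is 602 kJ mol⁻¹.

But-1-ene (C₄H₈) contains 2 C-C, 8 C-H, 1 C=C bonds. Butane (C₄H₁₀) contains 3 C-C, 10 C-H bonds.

Let D be the C-H bond energy.
Σ(broken) = 2×334 + 8×D + 1×602 + 1×426 = 1696 + 8D
Σ(formed) = 3×334 + 10×D = 1002 + 10D
ΔH = Σ(broken) − Σ(formed) = (1696 + 8D) − (1002 + 10D) = +694 − 2D
Setting this equal to −154 kJ gives 2D = 848, so D = 424 kJ/mol.

D(C-H) ≈ 424 kJ/mol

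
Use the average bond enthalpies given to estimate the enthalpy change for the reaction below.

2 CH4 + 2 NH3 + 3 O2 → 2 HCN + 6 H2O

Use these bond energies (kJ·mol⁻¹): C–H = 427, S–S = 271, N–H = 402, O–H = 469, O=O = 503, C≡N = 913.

Bonds broken (reactants):
  C–H: 8 × 427 = 3416
  N–H: 6 × 402 = 2412
  O=O: 3 × 503 = 1509
  Σ(broken) = 7337 kJ
Bonds formed (products):
  C≡N: 2 × 913 = 1826
  C–H: 2 × 427 = 854
  O–H: 12 × 469 = 5628
  Σ(formed) = 8308 kJ
ΔH = Σ(broken) − Σ(formed) = 7337 − 8308 = −971 kJ

ΔH ≈ −971 kJ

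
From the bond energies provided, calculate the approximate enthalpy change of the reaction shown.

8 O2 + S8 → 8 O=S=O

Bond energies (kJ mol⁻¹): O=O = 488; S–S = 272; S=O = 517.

ΔH ≈ −2192 kJ

Bonds broken (reactants):
  O=O: 8 × 488 = 3904
  S–S: 8 × 272 = 2176
  Σ(broken) = 6080 kJ
Bonds formed (products):
  S=O: 16 × 517 = 8272
  Σ(formed) = 8272 kJ
ΔH = Σ(broken) − Σ(formed) = 6080 − 8272 = −2192 kJ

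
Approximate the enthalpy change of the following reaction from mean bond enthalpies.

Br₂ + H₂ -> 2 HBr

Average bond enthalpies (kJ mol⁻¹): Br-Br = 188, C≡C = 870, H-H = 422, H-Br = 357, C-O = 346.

ΔH ≈ −104 kJ

Bonds broken (reactants):
  Br-Br: 1 × 188 = 188
  H-H: 1 × 422 = 422
  Σ(broken) = 610 kJ
Bonds formed (products):
  H-Br: 2 × 357 = 714
  Σ(formed) = 714 kJ
ΔH = Σ(broken) − Σ(formed) = 610 − 714 = −104 kJ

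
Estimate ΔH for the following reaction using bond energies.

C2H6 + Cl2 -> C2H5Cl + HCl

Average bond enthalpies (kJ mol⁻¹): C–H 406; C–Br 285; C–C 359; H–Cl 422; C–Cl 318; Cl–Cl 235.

Bonds broken (reactants):
  C–C: 1 × 359 = 359
  C–H: 6 × 406 = 2436
  Cl–Cl: 1 × 235 = 235
  Σ(broken) = 3030 kJ
Bonds formed (products):
  C–C: 1 × 359 = 359
  C–Cl: 1 × 318 = 318
  C–H: 5 × 406 = 2030
  H–Cl: 1 × 422 = 422
  Σ(formed) = 3129 kJ
ΔH = Σ(broken) − Σ(formed) = 3030 − 3129 = −99 kJ

ΔH ≈ −99 kJ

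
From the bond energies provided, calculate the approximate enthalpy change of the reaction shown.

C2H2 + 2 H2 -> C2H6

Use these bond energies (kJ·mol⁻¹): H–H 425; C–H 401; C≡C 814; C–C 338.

ΔH ≈ −278 kJ

Bonds broken (reactants):
  C≡C: 1 × 814 = 814
  C–H: 2 × 401 = 802
  H–H: 2 × 425 = 850
  Σ(broken) = 2466 kJ
Bonds formed (products):
  C–C: 1 × 338 = 338
  C–H: 6 × 401 = 2406
  Σ(formed) = 2744 kJ
ΔH = Σ(broken) − Σ(formed) = 2466 − 2744 = −278 kJ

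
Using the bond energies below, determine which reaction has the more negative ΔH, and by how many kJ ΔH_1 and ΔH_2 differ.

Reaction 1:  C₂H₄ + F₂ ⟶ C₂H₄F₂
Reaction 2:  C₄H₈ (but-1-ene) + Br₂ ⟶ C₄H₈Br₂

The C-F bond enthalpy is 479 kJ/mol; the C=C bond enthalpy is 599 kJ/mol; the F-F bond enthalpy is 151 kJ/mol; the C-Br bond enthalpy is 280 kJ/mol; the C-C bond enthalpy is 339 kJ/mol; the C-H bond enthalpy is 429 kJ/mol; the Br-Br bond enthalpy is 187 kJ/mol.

Reaction 1:
  Bonds broken (reactants):
    C-H: 4 × 429 = 1716
    C=C: 1 × 599 = 599
    F-F: 1 × 151 = 151
    Σ(broken) = 2466 kJ
  Bonds formed (products):
    C-C: 1 × 339 = 339
    C-F: 2 × 479 = 958
    C-H: 4 × 429 = 1716
    Σ(formed) = 3013 kJ
  ΔH_1 = 2466 − 3013 = −547 kJ
Reaction 2:
  Bonds broken (reactants):
    Br-Br: 1 × 187 = 187
    C-C: 2 × 339 = 678
    C-H: 8 × 429 = 3432
    C=C: 1 × 599 = 599
    Σ(broken) = 4896 kJ
  Bonds formed (products):
    C-Br: 2 × 280 = 560
    C-C: 3 × 339 = 1017
    C-H: 8 × 429 = 3432
    Σ(formed) = 5009 kJ
  ΔH_2 = 4896 − 5009 = −113 kJ
ΔH_1 − ΔH_2 = −434 kJ, so reaction 1 has the more negative ΔH; |ΔH_1 − ΔH_2| = 434 kJ.

Reaction 1, by 434 kJ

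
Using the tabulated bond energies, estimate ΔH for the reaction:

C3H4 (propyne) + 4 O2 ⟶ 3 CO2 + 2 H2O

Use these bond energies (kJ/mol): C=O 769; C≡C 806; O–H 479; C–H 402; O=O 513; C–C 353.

ΔH ≈ −1711 kJ

Bonds broken (reactants):
  C≡C: 1 × 806 = 806
  C–C: 1 × 353 = 353
  C–H: 4 × 402 = 1608
  O=O: 4 × 513 = 2052
  Σ(broken) = 4819 kJ
Bonds formed (products):
  C=O: 6 × 769 = 4614
  O–H: 4 × 479 = 1916
  Σ(formed) = 6530 kJ
ΔH = Σ(broken) − Σ(formed) = 4819 − 6530 = −1711 kJ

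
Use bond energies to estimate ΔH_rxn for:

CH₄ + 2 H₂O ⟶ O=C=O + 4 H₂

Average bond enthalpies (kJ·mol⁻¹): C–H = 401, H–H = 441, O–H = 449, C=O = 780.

Bonds broken (reactants):
  C–H: 4 × 401 = 1604
  O–H: 4 × 449 = 1796
  Σ(broken) = 3400 kJ
Bonds formed (products):
  C=O: 2 × 780 = 1560
  H–H: 4 × 441 = 1764
  Σ(formed) = 3324 kJ
ΔH = Σ(broken) − Σ(formed) = 3400 − 3324 = +76 kJ

ΔH ≈ +76 kJ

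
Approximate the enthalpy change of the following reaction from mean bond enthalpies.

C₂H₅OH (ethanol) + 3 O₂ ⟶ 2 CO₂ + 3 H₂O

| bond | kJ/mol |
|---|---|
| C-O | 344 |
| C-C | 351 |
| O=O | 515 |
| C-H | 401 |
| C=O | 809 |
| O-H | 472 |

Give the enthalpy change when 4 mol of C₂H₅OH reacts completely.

Bonds broken (reactants):
  C-C: 1 × 351 = 351
  C-H: 5 × 401 = 2005
  C-O: 1 × 344 = 344
  O-H: 1 × 472 = 472
  O=O: 3 × 515 = 1545
  Σ(broken) = 4717 kJ
Bonds formed (products):
  C=O: 4 × 809 = 3236
  O-H: 6 × 472 = 2832
  Σ(formed) = 6068 kJ
ΔH = Σ(broken) − Σ(formed) = 4717 − 6068 = −1351 kJ
For 4× the reaction as written: 4 × (−1351) = −5404 kJ

ΔH = −5404 kJ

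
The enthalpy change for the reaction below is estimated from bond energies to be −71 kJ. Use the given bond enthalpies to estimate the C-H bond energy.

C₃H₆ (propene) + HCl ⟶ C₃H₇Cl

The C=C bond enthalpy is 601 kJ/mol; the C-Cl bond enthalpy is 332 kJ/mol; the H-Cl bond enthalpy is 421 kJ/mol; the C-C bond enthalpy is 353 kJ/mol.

Let D be the C-H bond energy.
Σ(broken) = 1×353 + 6×D + 1×601 + 1×421 = 1375 + 6D
Σ(formed) = 2×353 + 1×332 + 7×D = 1038 + 7D
ΔH = Σ(broken) − Σ(formed) = (1375 + 6D) − (1038 + 7D) = +337 − D
Setting this equal to −71 kJ gives D = 408 kJ/mol.

D(C-H) ≈ 408 kJ/mol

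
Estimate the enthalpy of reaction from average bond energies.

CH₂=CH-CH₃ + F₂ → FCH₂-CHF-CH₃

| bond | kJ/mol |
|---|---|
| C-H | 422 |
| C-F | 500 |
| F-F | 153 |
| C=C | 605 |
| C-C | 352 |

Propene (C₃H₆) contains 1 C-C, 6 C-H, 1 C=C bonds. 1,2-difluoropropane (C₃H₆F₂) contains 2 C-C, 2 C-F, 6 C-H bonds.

ΔH ≈ −594 kJ

Bonds broken (reactants):
  C-C: 1 × 352 = 352
  C-H: 6 × 422 = 2532
  C=C: 1 × 605 = 605
  F-F: 1 × 153 = 153
  Σ(broken) = 3642 kJ
Bonds formed (products):
  C-C: 2 × 352 = 704
  C-F: 2 × 500 = 1000
  C-H: 6 × 422 = 2532
  Σ(formed) = 4236 kJ
ΔH = Σ(broken) − Σ(formed) = 3642 − 4236 = −594 kJ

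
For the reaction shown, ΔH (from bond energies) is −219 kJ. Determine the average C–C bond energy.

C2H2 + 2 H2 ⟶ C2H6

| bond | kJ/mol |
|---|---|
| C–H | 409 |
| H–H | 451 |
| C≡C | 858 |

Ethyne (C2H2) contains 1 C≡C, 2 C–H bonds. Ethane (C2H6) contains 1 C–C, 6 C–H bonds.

D(C–C) ≈ 343 kJ/mol

Let D be the C–C bond energy.
Σ(broken) = 1×858 + 2×409 + 2×451 = 2578
Σ(formed) = 1×D + 6×409 = 2454 + D
ΔH = Σ(broken) − Σ(formed) = (2578) − (2454 + D) = +124 − D
Setting this equal to −219 kJ gives D = 343 kJ/mol.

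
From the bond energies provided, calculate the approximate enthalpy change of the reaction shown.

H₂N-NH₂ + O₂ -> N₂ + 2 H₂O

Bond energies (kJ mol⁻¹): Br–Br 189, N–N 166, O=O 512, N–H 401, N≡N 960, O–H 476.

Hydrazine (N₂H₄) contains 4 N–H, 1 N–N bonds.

Bonds broken (reactants):
  N–H: 4 × 401 = 1604
  N–N: 1 × 166 = 166
  O=O: 1 × 512 = 512
  Σ(broken) = 2282 kJ
Bonds formed (products):
  N≡N: 1 × 960 = 960
  O–H: 4 × 476 = 1904
  Σ(formed) = 2864 kJ
ΔH = Σ(broken) − Σ(formed) = 2282 − 2864 = −582 kJ

ΔH ≈ −582 kJ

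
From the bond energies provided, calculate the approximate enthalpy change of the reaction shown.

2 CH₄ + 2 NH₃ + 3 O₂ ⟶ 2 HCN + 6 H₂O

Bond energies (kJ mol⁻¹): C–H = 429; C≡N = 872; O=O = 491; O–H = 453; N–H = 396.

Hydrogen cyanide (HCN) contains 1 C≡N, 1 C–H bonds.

ΔH ≈ −757 kJ

Bonds broken (reactants):
  C–H: 8 × 429 = 3432
  N–H: 6 × 396 = 2376
  O=O: 3 × 491 = 1473
  Σ(broken) = 7281 kJ
Bonds formed (products):
  C≡N: 2 × 872 = 1744
  C–H: 2 × 429 = 858
  O–H: 12 × 453 = 5436
  Σ(formed) = 8038 kJ
ΔH = Σ(broken) − Σ(formed) = 7281 − 8038 = −757 kJ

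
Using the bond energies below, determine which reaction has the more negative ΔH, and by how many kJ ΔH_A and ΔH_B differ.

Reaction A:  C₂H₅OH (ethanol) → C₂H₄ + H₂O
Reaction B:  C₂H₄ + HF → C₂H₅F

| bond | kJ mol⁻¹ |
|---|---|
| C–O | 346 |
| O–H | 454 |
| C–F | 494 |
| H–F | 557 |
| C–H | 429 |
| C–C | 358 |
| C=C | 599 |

Reaction B, by 205 kJ

Reaction A:
  Bonds broken (reactants):
    C–C: 1 × 358 = 358
    C–H: 5 × 429 = 2145
    C–O: 1 × 346 = 346
    O–H: 1 × 454 = 454
    Σ(broken) = 3303 kJ
  Bonds formed (products):
    C–H: 4 × 429 = 1716
    C=C: 1 × 599 = 599
    O–H: 2 × 454 = 908
    Σ(formed) = 3223 kJ
  ΔH_A = 3303 − 3223 = +80 kJ
Reaction B:
  Bonds broken (reactants):
    C–H: 4 × 429 = 1716
    C=C: 1 × 599 = 599
    H–F: 1 × 557 = 557
    Σ(broken) = 2872 kJ
  Bonds formed (products):
    C–C: 1 × 358 = 358
    C–F: 1 × 494 = 494
    C–H: 5 × 429 = 2145
    Σ(formed) = 2997 kJ
  ΔH_B = 2872 − 2997 = −125 kJ
ΔH_A − ΔH_B = +205 kJ, so reaction B has the more negative ΔH; |ΔH_A − ΔH_B| = 205 kJ.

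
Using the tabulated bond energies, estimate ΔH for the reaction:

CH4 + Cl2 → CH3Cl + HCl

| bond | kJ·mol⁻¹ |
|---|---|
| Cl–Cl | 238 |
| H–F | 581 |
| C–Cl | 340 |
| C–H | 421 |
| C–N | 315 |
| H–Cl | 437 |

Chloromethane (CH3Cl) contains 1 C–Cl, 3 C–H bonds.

ΔH ≈ −118 kJ

Bonds broken (reactants):
  C–H: 4 × 421 = 1684
  Cl–Cl: 1 × 238 = 238
  Σ(broken) = 1922 kJ
Bonds formed (products):
  C–Cl: 1 × 340 = 340
  C–H: 3 × 421 = 1263
  H–Cl: 1 × 437 = 437
  Σ(formed) = 2040 kJ
ΔH = Σ(broken) − Σ(formed) = 1922 − 2040 = −118 kJ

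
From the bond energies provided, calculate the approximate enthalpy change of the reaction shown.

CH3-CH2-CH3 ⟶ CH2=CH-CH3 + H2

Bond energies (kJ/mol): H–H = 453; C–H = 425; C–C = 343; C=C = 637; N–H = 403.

Bonds broken (reactants):
  C–C: 2 × 343 = 686
  C–H: 8 × 425 = 3400
  Σ(broken) = 4086 kJ
Bonds formed (products):
  C–C: 1 × 343 = 343
  C–H: 6 × 425 = 2550
  C=C: 1 × 637 = 637
  H–H: 1 × 453 = 453
  Σ(formed) = 3983 kJ
ΔH = Σ(broken) − Σ(formed) = 4086 − 3983 = +103 kJ

ΔH ≈ +103 kJ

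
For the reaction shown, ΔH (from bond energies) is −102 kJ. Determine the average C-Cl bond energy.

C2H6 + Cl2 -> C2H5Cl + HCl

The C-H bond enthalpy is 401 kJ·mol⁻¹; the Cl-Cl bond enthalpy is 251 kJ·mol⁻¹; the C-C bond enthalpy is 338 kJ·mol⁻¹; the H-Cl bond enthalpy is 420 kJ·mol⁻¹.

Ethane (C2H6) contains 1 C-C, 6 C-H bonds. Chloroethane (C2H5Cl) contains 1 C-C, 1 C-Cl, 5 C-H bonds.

Let D be the C-Cl bond energy.
Σ(broken) = 1×338 + 6×401 + 1×251 = 2995
Σ(formed) = 1×338 + 1×D + 5×401 + 1×420 = 2763 + D
ΔH = Σ(broken) − Σ(formed) = (2995) − (2763 + D) = +232 − D
Setting this equal to −102 kJ gives D = 334 kJ/mol.

D(C-Cl) ≈ 334 kJ/mol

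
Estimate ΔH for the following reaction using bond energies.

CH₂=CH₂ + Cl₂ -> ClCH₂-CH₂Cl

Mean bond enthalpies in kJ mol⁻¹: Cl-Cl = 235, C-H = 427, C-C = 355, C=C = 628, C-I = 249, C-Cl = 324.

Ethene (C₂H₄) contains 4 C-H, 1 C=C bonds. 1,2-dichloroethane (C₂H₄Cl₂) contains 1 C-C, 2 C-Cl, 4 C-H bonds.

Bonds broken (reactants):
  C-H: 4 × 427 = 1708
  C=C: 1 × 628 = 628
  Cl-Cl: 1 × 235 = 235
  Σ(broken) = 2571 kJ
Bonds formed (products):
  C-C: 1 × 355 = 355
  C-Cl: 2 × 324 = 648
  C-H: 4 × 427 = 1708
  Σ(formed) = 2711 kJ
ΔH = Σ(broken) − Σ(formed) = 2571 − 2711 = −140 kJ

ΔH ≈ −140 kJ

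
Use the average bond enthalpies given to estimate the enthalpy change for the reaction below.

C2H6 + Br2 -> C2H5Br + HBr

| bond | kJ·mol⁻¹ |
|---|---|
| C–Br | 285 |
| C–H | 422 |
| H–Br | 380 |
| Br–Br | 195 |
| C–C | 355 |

Bonds broken (reactants):
  Br–Br: 1 × 195 = 195
  C–C: 1 × 355 = 355
  C–H: 6 × 422 = 2532
  Σ(broken) = 3082 kJ
Bonds formed (products):
  C–Br: 1 × 285 = 285
  C–C: 1 × 355 = 355
  C–H: 5 × 422 = 2110
  H–Br: 1 × 380 = 380
  Σ(formed) = 3130 kJ
ΔH = Σ(broken) − Σ(formed) = 3082 − 3130 = −48 kJ

ΔH ≈ −48 kJ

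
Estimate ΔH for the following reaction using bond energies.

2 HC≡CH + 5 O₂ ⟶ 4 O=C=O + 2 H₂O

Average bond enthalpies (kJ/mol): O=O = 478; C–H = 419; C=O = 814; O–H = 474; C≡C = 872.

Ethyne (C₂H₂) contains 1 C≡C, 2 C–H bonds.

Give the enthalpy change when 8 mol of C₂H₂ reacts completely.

Bonds broken (reactants):
  C≡C: 2 × 872 = 1744
  C–H: 4 × 419 = 1676
  O=O: 5 × 478 = 2390
  Σ(broken) = 5810 kJ
Bonds formed (products):
  C=O: 8 × 814 = 6512
  O–H: 4 × 474 = 1896
  Σ(formed) = 8408 kJ
ΔH = Σ(broken) − Σ(formed) = 5810 − 8408 = −2598 kJ
For 4× the reaction as written: 4 × (−2598) = −10392 kJ

ΔH = −10392 kJ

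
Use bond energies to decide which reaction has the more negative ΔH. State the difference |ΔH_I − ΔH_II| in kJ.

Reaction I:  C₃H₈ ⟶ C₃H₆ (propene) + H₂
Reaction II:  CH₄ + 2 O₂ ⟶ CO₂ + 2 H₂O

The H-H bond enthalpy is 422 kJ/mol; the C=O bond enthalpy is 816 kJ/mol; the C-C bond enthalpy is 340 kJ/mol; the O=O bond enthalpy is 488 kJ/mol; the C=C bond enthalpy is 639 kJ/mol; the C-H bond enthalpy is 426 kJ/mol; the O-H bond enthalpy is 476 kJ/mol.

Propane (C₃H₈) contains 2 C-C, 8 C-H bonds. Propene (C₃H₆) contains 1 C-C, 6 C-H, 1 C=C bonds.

Reaction II, by 987 kJ

Reaction I:
  Bonds broken (reactants):
    C-C: 2 × 340 = 680
    C-H: 8 × 426 = 3408
    Σ(broken) = 4088 kJ
  Bonds formed (products):
    C-C: 1 × 340 = 340
    C-H: 6 × 426 = 2556
    C=C: 1 × 639 = 639
    H-H: 1 × 422 = 422
    Σ(formed) = 3957 kJ
  ΔH_I = 4088 − 3957 = +131 kJ
Reaction II:
  Bonds broken (reactants):
    C-H: 4 × 426 = 1704
    O=O: 2 × 488 = 976
    Σ(broken) = 2680 kJ
  Bonds formed (products):
    C=O: 2 × 816 = 1632
    O-H: 4 × 476 = 1904
    Σ(formed) = 3536 kJ
  ΔH_II = 2680 − 3536 = −856 kJ
ΔH_I − ΔH_II = +987 kJ, so reaction II has the more negative ΔH; |ΔH_I − ΔH_II| = 987 kJ.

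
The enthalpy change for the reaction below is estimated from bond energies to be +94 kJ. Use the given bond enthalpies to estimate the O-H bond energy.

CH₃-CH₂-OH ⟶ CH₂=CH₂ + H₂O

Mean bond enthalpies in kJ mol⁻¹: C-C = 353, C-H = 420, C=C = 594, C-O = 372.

Let D be the O-H bond energy.
Σ(broken) = 1×353 + 5×420 + 1×372 + 1×D = 2825 + D
Σ(formed) = 4×420 + 1×594 + 2×D = 2274 + 2D
ΔH = Σ(broken) − Σ(formed) = (2825 + D) − (2274 + 2D) = +551 − D
Setting this equal to +94 kJ gives D = 457 kJ/mol.

D(O-H) ≈ 457 kJ/mol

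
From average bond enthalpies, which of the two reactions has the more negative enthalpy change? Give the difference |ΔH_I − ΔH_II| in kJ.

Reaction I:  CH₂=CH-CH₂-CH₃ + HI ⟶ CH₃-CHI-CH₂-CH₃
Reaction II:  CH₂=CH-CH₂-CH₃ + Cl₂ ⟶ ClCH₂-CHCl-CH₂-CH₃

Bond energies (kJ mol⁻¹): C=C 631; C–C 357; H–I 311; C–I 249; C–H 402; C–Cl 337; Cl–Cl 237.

Reaction II, by 97 kJ

Reaction I:
  Bonds broken (reactants):
    C–C: 2 × 357 = 714
    C–H: 8 × 402 = 3216
    C=C: 1 × 631 = 631
    H–I: 1 × 311 = 311
    Σ(broken) = 4872 kJ
  Bonds formed (products):
    C–C: 3 × 357 = 1071
    C–H: 9 × 402 = 3618
    C–I: 1 × 249 = 249
    Σ(formed) = 4938 kJ
  ΔH_I = 4872 − 4938 = −66 kJ
Reaction II:
  Bonds broken (reactants):
    C–C: 2 × 357 = 714
    C–H: 8 × 402 = 3216
    C=C: 1 × 631 = 631
    Cl–Cl: 1 × 237 = 237
    Σ(broken) = 4798 kJ
  Bonds formed (products):
    C–C: 3 × 357 = 1071
    C–Cl: 2 × 337 = 674
    C–H: 8 × 402 = 3216
    Σ(formed) = 4961 kJ
  ΔH_II = 4798 − 4961 = −163 kJ
ΔH_I − ΔH_II = +97 kJ, so reaction II has the more negative ΔH; |ΔH_I − ΔH_II| = 97 kJ.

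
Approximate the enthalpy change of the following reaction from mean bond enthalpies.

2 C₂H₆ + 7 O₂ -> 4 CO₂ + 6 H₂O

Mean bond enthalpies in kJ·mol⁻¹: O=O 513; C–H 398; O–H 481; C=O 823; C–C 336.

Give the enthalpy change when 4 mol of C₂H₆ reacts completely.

ΔH = −6634 kJ

Bonds broken (reactants):
  C–C: 2 × 336 = 672
  C–H: 12 × 398 = 4776
  O=O: 7 × 513 = 3591
  Σ(broken) = 9039 kJ
Bonds formed (products):
  C=O: 8 × 823 = 6584
  O–H: 12 × 481 = 5772
  Σ(formed) = 12356 kJ
ΔH = Σ(broken) − Σ(formed) = 9039 − 12356 = −3317 kJ
For 2× the reaction as written: 2 × (−3317) = −6634 kJ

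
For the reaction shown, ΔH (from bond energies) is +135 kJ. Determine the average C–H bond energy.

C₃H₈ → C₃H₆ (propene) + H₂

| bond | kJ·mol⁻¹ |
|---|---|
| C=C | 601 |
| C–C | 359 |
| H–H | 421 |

D(C–H) ≈ 399 kJ/mol

Let D be the C–H bond energy.
Σ(broken) = 2×359 + 8×D = 718 + 8D
Σ(formed) = 1×359 + 6×D + 1×601 + 1×421 = 1381 + 6D
ΔH = Σ(broken) − Σ(formed) = (718 + 8D) − (1381 + 6D) = −663 + 2D
Setting this equal to +135 kJ gives 2D = 798, so D = 399 kJ/mol.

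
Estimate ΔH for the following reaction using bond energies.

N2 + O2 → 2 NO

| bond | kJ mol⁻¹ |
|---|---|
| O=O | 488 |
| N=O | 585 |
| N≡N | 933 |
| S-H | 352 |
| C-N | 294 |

ΔH ≈ +251 kJ

Bonds broken (reactants):
  N≡N: 1 × 933 = 933
  O=O: 1 × 488 = 488
  Σ(broken) = 1421 kJ
Bonds formed (products):
  N=O: 2 × 585 = 1170
  Σ(formed) = 1170 kJ
ΔH = Σ(broken) − Σ(formed) = 1421 − 1170 = +251 kJ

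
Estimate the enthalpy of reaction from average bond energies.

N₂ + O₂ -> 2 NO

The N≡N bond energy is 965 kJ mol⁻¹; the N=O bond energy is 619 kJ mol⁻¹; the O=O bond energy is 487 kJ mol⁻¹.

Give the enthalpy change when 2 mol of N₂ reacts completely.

ΔH = +428 kJ

Bonds broken (reactants):
  N≡N: 1 × 965 = 965
  O=O: 1 × 487 = 487
  Σ(broken) = 1452 kJ
Bonds formed (products):
  N=O: 2 × 619 = 1238
  Σ(formed) = 1238 kJ
ΔH = Σ(broken) − Σ(formed) = 1452 − 1238 = +214 kJ
For 2× the reaction as written: 2 × (+214) = +428 kJ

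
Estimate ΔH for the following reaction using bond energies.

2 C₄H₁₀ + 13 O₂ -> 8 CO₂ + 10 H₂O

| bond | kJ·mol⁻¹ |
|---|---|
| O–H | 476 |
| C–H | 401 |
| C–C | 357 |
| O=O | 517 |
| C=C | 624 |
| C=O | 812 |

ΔH ≈ −5629 kJ

Bonds broken (reactants):
  C–C: 6 × 357 = 2142
  C–H: 20 × 401 = 8020
  O=O: 13 × 517 = 6721
  Σ(broken) = 16883 kJ
Bonds formed (products):
  C=O: 16 × 812 = 12992
  O–H: 20 × 476 = 9520
  Σ(formed) = 22512 kJ
ΔH = Σ(broken) − Σ(formed) = 16883 − 22512 = −5629 kJ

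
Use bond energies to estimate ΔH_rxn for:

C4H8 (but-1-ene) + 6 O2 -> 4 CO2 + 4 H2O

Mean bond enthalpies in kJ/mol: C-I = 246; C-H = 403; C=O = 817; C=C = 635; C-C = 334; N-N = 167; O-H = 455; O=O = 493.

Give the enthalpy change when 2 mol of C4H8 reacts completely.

Bonds broken (reactants):
  C-C: 2 × 334 = 668
  C-H: 8 × 403 = 3224
  C=C: 1 × 635 = 635
  O=O: 6 × 493 = 2958
  Σ(broken) = 7485 kJ
Bonds formed (products):
  C=O: 8 × 817 = 6536
  O-H: 8 × 455 = 3640
  Σ(formed) = 10176 kJ
ΔH = Σ(broken) − Σ(formed) = 7485 − 10176 = −2691 kJ
For 2× the reaction as written: 2 × (−2691) = −5382 kJ

ΔH = −5382 kJ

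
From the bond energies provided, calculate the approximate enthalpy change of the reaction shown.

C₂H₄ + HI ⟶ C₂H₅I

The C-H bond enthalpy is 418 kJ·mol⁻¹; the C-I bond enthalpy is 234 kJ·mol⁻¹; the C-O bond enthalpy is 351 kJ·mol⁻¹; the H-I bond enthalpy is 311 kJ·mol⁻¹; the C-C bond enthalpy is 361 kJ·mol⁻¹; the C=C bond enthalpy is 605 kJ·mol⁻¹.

ΔH ≈ −97 kJ

Bonds broken (reactants):
  C-H: 4 × 418 = 1672
  C=C: 1 × 605 = 605
  H-I: 1 × 311 = 311
  Σ(broken) = 2588 kJ
Bonds formed (products):
  C-C: 1 × 361 = 361
  C-H: 5 × 418 = 2090
  C-I: 1 × 234 = 234
  Σ(formed) = 2685 kJ
ΔH = Σ(broken) − Σ(formed) = 2588 − 2685 = −97 kJ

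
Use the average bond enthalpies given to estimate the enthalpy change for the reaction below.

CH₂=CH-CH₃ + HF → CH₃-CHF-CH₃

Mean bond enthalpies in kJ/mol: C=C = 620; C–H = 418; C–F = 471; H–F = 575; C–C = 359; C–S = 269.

ΔH ≈ −53 kJ

Bonds broken (reactants):
  C–C: 1 × 359 = 359
  C–H: 6 × 418 = 2508
  C=C: 1 × 620 = 620
  H–F: 1 × 575 = 575
  Σ(broken) = 4062 kJ
Bonds formed (products):
  C–C: 2 × 359 = 718
  C–F: 1 × 471 = 471
  C–H: 7 × 418 = 2926
  Σ(formed) = 4115 kJ
ΔH = Σ(broken) − Σ(formed) = 4062 − 4115 = −53 kJ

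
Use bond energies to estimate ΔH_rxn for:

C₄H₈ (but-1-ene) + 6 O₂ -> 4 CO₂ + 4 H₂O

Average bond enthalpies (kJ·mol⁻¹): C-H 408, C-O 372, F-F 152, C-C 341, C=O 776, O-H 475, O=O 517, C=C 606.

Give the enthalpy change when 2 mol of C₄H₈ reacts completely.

ΔH = −4708 kJ

Bonds broken (reactants):
  C-C: 2 × 341 = 682
  C-H: 8 × 408 = 3264
  C=C: 1 × 606 = 606
  O=O: 6 × 517 = 3102
  Σ(broken) = 7654 kJ
Bonds formed (products):
  C=O: 8 × 776 = 6208
  O-H: 8 × 475 = 3800
  Σ(formed) = 10008 kJ
ΔH = Σ(broken) − Σ(formed) = 7654 − 10008 = −2354 kJ
For 2× the reaction as written: 2 × (−2354) = −4708 kJ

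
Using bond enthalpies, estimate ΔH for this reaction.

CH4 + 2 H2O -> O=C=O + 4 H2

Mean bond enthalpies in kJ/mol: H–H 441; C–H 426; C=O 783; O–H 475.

ΔH ≈ +274 kJ

Bonds broken (reactants):
  C–H: 4 × 426 = 1704
  O–H: 4 × 475 = 1900
  Σ(broken) = 3604 kJ
Bonds formed (products):
  C=O: 2 × 783 = 1566
  H–H: 4 × 441 = 1764
  Σ(formed) = 3330 kJ
ΔH = Σ(broken) − Σ(formed) = 3604 − 3330 = +274 kJ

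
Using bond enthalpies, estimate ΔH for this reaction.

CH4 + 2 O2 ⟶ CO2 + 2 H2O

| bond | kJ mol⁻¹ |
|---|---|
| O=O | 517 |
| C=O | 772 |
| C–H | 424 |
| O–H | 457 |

Bonds broken (reactants):
  C–H: 4 × 424 = 1696
  O=O: 2 × 517 = 1034
  Σ(broken) = 2730 kJ
Bonds formed (products):
  C=O: 2 × 772 = 1544
  O–H: 4 × 457 = 1828
  Σ(formed) = 3372 kJ
ΔH = Σ(broken) − Σ(formed) = 2730 − 3372 = −642 kJ

ΔH ≈ −642 kJ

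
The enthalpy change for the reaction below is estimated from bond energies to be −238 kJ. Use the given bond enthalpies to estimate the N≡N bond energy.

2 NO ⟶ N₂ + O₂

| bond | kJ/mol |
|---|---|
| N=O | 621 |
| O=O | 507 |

D(N≡N) ≈ 973 kJ/mol

Let D be the N≡N bond energy.
Σ(broken) = 2×621 = 1242
Σ(formed) = 1×D + 1×507 = 507 + D
ΔH = Σ(broken) − Σ(formed) = (1242) − (507 + D) = +735 − D
Setting this equal to −238 kJ gives D = 973 kJ/mol.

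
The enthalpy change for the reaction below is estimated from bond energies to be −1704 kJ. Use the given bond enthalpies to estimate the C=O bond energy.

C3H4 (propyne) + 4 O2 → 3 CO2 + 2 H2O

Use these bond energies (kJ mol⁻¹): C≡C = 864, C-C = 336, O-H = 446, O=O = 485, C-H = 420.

D(C=O) ≈ 790 kJ/mol

Let D be the C=O bond energy.
Σ(broken) = 1×864 + 1×336 + 4×420 + 4×485 = 4820
Σ(formed) = 6×D + 4×446 = 1784 + 6D
ΔH = Σ(broken) − Σ(formed) = (4820) − (1784 + 6D) = +3036 − 6D
Setting this equal to −1704 kJ gives 6D = 4740, so D = 790 kJ/mol.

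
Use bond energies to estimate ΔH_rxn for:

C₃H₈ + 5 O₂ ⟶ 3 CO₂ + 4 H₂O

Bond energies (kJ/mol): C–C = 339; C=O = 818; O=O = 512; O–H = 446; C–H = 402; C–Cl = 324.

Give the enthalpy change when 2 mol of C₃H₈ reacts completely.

Bonds broken (reactants):
  C–C: 2 × 339 = 678
  C–H: 8 × 402 = 3216
  O=O: 5 × 512 = 2560
  Σ(broken) = 6454 kJ
Bonds formed (products):
  C=O: 6 × 818 = 4908
  O–H: 8 × 446 = 3568
  Σ(formed) = 8476 kJ
ΔH = Σ(broken) − Σ(formed) = 6454 − 8476 = −2022 kJ
For 2× the reaction as written: 2 × (−2022) = −4044 kJ

ΔH = −4044 kJ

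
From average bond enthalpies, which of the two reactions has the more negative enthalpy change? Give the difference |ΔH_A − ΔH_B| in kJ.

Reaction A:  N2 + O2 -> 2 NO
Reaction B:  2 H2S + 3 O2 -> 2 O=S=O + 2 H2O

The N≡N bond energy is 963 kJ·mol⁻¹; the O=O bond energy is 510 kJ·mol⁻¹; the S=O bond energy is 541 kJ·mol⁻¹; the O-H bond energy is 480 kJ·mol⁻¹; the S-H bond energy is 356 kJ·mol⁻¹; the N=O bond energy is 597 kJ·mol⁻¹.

Reaction A:
  Bonds broken (reactants):
    N≡N: 1 × 963 = 963
    O=O: 1 × 510 = 510
    Σ(broken) = 1473 kJ
  Bonds formed (products):
    N=O: 2 × 597 = 1194
    Σ(formed) = 1194 kJ
  ΔH_A = 1473 − 1194 = +279 kJ
Reaction B:
  Bonds broken (reactants):
    O=O: 3 × 510 = 1530
    S-H: 4 × 356 = 1424
    Σ(broken) = 2954 kJ
  Bonds formed (products):
    O-H: 4 × 480 = 1920
    S=O: 4 × 541 = 2164
    Σ(formed) = 4084 kJ
  ΔH_B = 2954 − 4084 = −1130 kJ
ΔH_A − ΔH_B = +1409 kJ, so reaction B has the more negative ΔH; |ΔH_A − ΔH_B| = 1409 kJ.

Reaction B, by 1409 kJ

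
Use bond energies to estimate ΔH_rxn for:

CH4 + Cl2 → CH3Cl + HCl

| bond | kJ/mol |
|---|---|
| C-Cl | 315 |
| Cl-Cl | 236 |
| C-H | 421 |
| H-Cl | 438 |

Bonds broken (reactants):
  C-H: 4 × 421 = 1684
  Cl-Cl: 1 × 236 = 236
  Σ(broken) = 1920 kJ
Bonds formed (products):
  C-Cl: 1 × 315 = 315
  C-H: 3 × 421 = 1263
  H-Cl: 1 × 438 = 438
  Σ(formed) = 2016 kJ
ΔH = Σ(broken) − Σ(formed) = 1920 − 2016 = −96 kJ

ΔH ≈ −96 kJ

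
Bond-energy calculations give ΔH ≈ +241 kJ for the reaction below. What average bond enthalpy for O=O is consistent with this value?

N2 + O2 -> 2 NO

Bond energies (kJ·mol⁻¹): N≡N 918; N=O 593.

Let D be the O=O bond energy.
Σ(broken) = 1×918 + 1×D = 918 + D
Σ(formed) = 2×593 = 1186
ΔH = Σ(broken) − Σ(formed) = (918 + D) − (1186) = −268 + D
Setting this equal to +241 kJ gives D = 509 kJ/mol.

D(O=O) ≈ 509 kJ/mol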